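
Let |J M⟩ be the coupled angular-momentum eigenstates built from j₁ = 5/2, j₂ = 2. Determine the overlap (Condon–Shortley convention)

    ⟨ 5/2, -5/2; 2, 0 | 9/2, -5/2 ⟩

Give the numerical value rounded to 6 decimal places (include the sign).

+0.408248  (= +√(1/6))

triangle: 0!×5!×4!/10! = 2880/3628800
(j±m)!: 0!×5!×2!×2!×2!×7! = 4838400
prefactor² = (2J+1)×Δ×N² = 38400
  k=0: +1/(0!×0!×5!×2!×0!×2!) = 1/480
Σ = 1/480  ⇒  CG² = 38400×1/480² = 1/6
CG = +√(1/6) = +0.408248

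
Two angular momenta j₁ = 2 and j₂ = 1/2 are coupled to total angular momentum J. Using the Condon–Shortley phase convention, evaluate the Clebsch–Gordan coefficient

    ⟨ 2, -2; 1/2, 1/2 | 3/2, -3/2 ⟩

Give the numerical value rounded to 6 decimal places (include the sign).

√[4·1!3!0!/5! · 0!4!1!0!0!3!] = √(144/5)
  +(−1)^1/∏(1,0,3,0,0,0)! = -1/6  (running -1/6)
⟨..|..⟩ = √(144/5)·(-1/6) = -0.894427

−√(4/5) = -0.894427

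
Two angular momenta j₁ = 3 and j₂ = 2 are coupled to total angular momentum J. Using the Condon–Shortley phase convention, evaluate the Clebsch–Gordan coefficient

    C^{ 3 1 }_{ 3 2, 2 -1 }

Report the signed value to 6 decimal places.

+√(1/4) = +0.500000

j₁+j₂−J=2  J+j₁−j₂=4  J−j₁+j₂=2  j₁+j₂+J+1=9
(j₁±m₁, j₂±m₂, J±M) = (5,1,1,3,4,2)
P² = 64
sum k=0..1:
  [0] +1/12 = 1/12
  [1] −1/48 = -1/48
S = 1/16
C² = P²·S² = 1/4 ; C = +0.500000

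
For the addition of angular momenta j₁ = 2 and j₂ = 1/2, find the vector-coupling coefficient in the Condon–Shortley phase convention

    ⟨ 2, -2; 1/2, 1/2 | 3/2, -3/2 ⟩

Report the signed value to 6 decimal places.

√[4·1!3!0!/5! · 0!4!1!0!0!3!] = √(144/5)
  +(−1)^1/∏(1,0,3,0,0,0)! = -1/6  (running -1/6)
⟨..|..⟩ = √(144/5)·(-1/6) = -0.894427

−√(4/5) ≈ -0.894427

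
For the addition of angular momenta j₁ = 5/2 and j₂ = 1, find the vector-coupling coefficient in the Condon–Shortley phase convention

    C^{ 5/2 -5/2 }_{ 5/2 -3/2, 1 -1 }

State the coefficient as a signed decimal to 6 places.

+0.534522

triangle: 1!×4!×1!/7! = 24/5040
(j±m)!: 1!×4!×0!×2!×0!×5! = 5760
prefactor² = (2J+1)×Δ×N² = 1152/7
  k=0: +1/(0!×1!×4!×0!×0!×1!) = 1/24
Σ = 1/24  ⇒  CG² = 1152/7×1/24² = 2/7
CG = +√(2/7) = +0.534522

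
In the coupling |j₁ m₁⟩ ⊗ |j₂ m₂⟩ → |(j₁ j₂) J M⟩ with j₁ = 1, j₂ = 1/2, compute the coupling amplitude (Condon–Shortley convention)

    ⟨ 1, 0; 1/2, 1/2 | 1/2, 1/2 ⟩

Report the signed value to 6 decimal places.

−√(1/3) = -0.577350

√[2·1!1!0!/3! · 1!1!1!0!1!0!] = √(1/3)
  +(−1)^1/∏(1,0,0,0,1,0)! = -1  (running -1)
⟨..|..⟩ = √(1/3)·(-1) = -0.577350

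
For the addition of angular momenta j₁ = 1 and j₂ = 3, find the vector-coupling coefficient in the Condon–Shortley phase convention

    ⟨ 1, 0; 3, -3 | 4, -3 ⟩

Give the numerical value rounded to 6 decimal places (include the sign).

+√(1/4) ≈ +0.500000

triangle: 0!×2!×6!/9! = 1440/362880
(j±m)!: 1!×1!×0!×6!×1!×7! = 3628800
prefactor² = (2J+1)×Δ×N² = 129600
  k=0: +1/(0!×0!×1!×0!×1!×6!) = 1/720
Σ = 1/720  ⇒  CG² = 129600×1/720² = 1/4
CG = +√(1/4) = +0.500000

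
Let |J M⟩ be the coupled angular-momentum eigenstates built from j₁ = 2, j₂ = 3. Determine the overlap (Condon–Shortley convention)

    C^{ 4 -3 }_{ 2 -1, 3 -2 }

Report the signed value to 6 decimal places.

+√(1/20) = +0.223607

√[9·1!3!5!/10! · 1!3!1!5!1!7!] = √(6480)
  +(−1)^0/∏(0,1,3,1,0,4)! = 1/144  (running 1/144)
  +(−1)^1/∏(1,0,2,0,1,5)! = -1/240  (running 1/360)
⟨..|..⟩ = √(6480)·(1/360) = +0.223607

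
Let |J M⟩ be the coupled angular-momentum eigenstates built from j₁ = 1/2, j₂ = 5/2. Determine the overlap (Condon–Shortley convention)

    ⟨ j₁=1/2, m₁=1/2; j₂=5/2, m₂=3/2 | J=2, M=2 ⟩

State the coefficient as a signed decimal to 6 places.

j₁+j₂−J=1  J+j₁−j₂=0  J−j₁+j₂=4  j₁+j₂+J+1=6
(j₁±m₁, j₂±m₂, J±M) = (1,0,4,1,4,0)
P² = 96
sum k=0..0:
  [0] +1/24 = 1/24
S = 1/24
C² = P²·S² = 1/6 ; C = +0.408248

+0.408248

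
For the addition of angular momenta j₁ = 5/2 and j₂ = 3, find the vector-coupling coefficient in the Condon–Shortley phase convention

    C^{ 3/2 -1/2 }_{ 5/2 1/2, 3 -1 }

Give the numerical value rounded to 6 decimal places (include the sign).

-0.097590

triangle: 4!·1!·2!/8! = 48/40320
(j±m)!: 3!·2!·2!·4!·1!·2! = 1152
prefactor² = (2J+1)·Δ·N² = 192/35
  k=1: −1/(1!·3!·1!·1!·0!·1!) = -1/6
  k=2: +1/(2!·2!·0!·0!·1!·2!) = 1/8
Σ = -1/24  ⇒  CG² = 192/35·(-1/24)² = 1/105
CG = −√(1/105) = -0.097590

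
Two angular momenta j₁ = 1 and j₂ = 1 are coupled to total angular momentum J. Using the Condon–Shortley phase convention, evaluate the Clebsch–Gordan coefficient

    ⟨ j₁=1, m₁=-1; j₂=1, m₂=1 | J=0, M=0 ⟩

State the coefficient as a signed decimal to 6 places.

+√(1/3) = +0.577350

triangle: 2!·0!·0!/3! = 2/6
(j±m)!: 0!·2!·2!·0!·0!·0! = 4
prefactor² = (2J+1)·Δ·N² = 4/3
  k=2: +1/(2!·0!·0!·0!·0!·0!) = 1/2
Σ = 1/2  ⇒  CG² = 4/3·1/2² = 1/3
CG = +√(1/3) = +0.577350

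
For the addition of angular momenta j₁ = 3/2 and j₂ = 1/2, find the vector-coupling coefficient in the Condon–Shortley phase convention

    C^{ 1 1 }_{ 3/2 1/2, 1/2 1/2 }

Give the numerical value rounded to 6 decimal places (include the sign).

-0.500000  (= −√(1/4))

√[3·1!2!0!/4! · 2!1!1!0!2!0!] = √(1)
  +(−1)^1/∏(1,0,0,0,2,0)! = -1/2  (running -1/2)
⟨..|..⟩ = √(1)·(-1/2) = -0.500000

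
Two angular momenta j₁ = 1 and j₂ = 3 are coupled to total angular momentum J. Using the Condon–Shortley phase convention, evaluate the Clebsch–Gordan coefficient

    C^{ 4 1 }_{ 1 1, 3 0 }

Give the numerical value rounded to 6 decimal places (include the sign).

√[9·0!2!6!/9! · 2!0!3!3!5!3!] = √(12960/7)
  +(−1)^0/∏(0,0,0,3,2,3)! = 1/72  (running 1/72)
⟨..|..⟩ = √(12960/7)·(1/72) = +0.597614

+0.597614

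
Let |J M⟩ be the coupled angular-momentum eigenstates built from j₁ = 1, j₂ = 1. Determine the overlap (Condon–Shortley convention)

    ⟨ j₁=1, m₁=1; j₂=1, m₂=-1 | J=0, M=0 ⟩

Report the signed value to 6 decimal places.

+√(1/3) = +0.577350

j₁+j₂−J=2  J+j₁−j₂=0  J−j₁+j₂=0  j₁+j₂+J+1=3
(j₁±m₁, j₂±m₂, J±M) = (2,0,0,2,0,0)
P² = 4/3
sum k=0..0:
  [0] +1/2 = 1/2
S = 1/2
C² = P²·S² = 1/3 ; C = +0.577350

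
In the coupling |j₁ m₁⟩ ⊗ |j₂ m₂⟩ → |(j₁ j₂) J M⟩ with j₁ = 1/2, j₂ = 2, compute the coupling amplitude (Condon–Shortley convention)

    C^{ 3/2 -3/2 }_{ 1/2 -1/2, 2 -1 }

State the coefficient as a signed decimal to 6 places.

triangle: 1!×0!×3!/5! = 6/120
(j±m)!: 0!×1!×1!×3!×0!×3! = 36
prefactor² = (2J+1)×Δ×N² = 36/5
  k=1: −1/(1!×0!×0!×0!×0!×3!) = -1/6
Σ = -1/6  ⇒  CG² = 36/5×(-1/6)² = 1/5
CG = −√(1/5) = -0.447214

-0.447214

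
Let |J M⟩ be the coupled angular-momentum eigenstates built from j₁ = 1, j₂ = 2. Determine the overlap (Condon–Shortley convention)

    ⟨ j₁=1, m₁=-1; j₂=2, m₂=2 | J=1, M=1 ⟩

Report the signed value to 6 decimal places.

j₁+j₂−J=2  J+j₁−j₂=0  J−j₁+j₂=2  j₁+j₂+J+1=5
(j₁±m₁, j₂±m₂, J±M) = (0,2,4,0,2,0)
P² = 48/5
sum k=2..2:
  [2] +1/4 = 1/4
S = 1/4
C² = P²·S² = 3/5 ; C = +0.774597

+√(3/5) = +0.774597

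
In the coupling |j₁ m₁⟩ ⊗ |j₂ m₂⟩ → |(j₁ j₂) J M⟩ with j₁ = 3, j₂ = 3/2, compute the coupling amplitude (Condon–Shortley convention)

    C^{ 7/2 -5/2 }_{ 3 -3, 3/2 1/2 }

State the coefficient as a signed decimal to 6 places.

triangle: 1!·5!·2!/9! = 240/362880
(j±m)!: 0!·6!·2!·1!·1!·6! = 1036800
prefactor² = (2J+1)·Δ·N² = 38400/7
  k=1: −1/(1!·0!·5!·1!·0!·1!) = -1/120
Σ = -1/120  ⇒  CG² = 38400/7·(-1/120)² = 8/21
CG = −√(8/21) = -0.617213

-0.617213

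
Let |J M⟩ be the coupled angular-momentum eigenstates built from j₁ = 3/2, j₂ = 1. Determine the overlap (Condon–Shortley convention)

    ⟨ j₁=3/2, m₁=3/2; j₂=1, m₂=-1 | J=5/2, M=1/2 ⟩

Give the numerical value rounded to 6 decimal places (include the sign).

j₁+j₂−J=0  J+j₁−j₂=3  J−j₁+j₂=2  j₁+j₂+J+1=6
(j₁±m₁, j₂±m₂, J±M) = (3,0,0,2,3,2)
P² = 72/5
sum k=0..0:
  [0] +1/12 = 1/12
S = 1/12
C² = P²·S² = 1/10 ; C = +0.316228

+0.316228  (= +√(1/10))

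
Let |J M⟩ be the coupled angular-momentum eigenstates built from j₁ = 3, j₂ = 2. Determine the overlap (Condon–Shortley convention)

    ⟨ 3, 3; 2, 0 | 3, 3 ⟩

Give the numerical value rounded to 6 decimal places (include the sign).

+√(5/12) ≈ +0.645497

triangle: 2!·4!·2!/9! = 96/362880
(j±m)!: 6!·0!·2!·2!·6!·0! = 2073600
prefactor² = (2J+1)·Δ·N² = 3840
  k=0: +1/(0!·2!·0!·2!·4!·0!) = 1/96
Σ = 1/96  ⇒  CG² = 3840·1/96² = 5/12
CG = +√(5/12) = +0.645497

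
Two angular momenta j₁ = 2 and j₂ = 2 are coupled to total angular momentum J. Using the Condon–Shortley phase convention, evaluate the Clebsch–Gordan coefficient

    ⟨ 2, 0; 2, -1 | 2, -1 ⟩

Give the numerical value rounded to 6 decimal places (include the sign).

−√(1/14) ≈ -0.267261

j₁+j₂−J=2  J+j₁−j₂=2  J−j₁+j₂=2  j₁+j₂+J+1=7
(j₁±m₁, j₂±m₂, J±M) = (2,2,1,3,1,3)
P² = 8/7
sum k=0..1:
  [0] +1/4 = 1/4
  [1] −1/2 = -1/2
S = -1/4
C² = P²·S² = 1/14 ; C = -0.267261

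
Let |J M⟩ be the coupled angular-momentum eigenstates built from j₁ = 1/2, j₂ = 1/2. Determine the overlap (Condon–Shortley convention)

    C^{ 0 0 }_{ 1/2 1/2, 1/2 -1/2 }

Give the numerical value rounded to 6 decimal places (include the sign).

+√(1/2) = +0.707107

j₁+j₂−J=1  J+j₁−j₂=0  J−j₁+j₂=0  j₁+j₂+J+1=2
(j₁±m₁, j₂±m₂, J±M) = (1,0,0,1,0,0)
P² = 1/2
sum k=0..0:
  [0] +1/1 = 1
S = 1
C² = P²·S² = 1/2 ; C = +0.707107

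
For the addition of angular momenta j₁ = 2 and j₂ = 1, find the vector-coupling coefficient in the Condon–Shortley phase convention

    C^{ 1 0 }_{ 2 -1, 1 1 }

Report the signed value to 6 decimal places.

+0.547723

triangle: 2!×2!×0!/5! = 4/120
(j±m)!: 1!×3!×2!×0!×1!×1! = 12
prefactor² = (2J+1)×Δ×N² = 6/5
  k=2: +1/(2!×0!×1!×0!×1!×0!) = 1/2
Σ = 1/2  ⇒  CG² = 6/5×1/2² = 3/10
CG = +√(3/10) = +0.547723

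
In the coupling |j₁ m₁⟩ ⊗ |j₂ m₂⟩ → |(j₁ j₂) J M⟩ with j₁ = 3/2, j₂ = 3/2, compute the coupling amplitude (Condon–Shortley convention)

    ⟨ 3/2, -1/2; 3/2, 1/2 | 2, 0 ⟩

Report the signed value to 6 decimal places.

-0.500000  (= −√(1/4))

√[5·1!2!2!/6! · 1!2!2!1!2!2!] = √(4/9)
  +(−1)^0/∏(0,1,2,2,0,0)! = 1/4  (running 1/4)
  +(−1)^1/∏(1,0,1,1,1,1)! = -1  (running -3/4)
⟨..|..⟩ = √(4/9)·(-3/4) = -0.500000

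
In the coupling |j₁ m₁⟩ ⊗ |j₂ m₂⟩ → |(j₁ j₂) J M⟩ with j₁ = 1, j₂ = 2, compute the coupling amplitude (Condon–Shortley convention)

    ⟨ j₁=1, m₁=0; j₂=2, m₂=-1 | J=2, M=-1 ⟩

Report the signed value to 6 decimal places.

+√(1/6) ≈ +0.408248

j₁+j₂−J=1  J+j₁−j₂=1  J−j₁+j₂=3  j₁+j₂+J+1=6
(j₁±m₁, j₂±m₂, J±M) = (1,1,1,3,1,3)
P² = 3/2
sum k=0..1:
  [0] +1/2 = 1/2
  [1] −1/6 = -1/6
S = 1/3
C² = P²·S² = 1/6 ; C = +0.408248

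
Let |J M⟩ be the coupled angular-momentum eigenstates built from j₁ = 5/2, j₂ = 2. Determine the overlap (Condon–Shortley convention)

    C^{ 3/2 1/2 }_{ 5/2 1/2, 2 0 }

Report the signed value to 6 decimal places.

-0.239046

j₁+j₂−J=3  J+j₁−j₂=2  J−j₁+j₂=1  j₁+j₂+J+1=7
(j₁±m₁, j₂±m₂, J±M) = (3,2,2,2,2,1)
P² = 32/35
sum k=1..2:
  [1] −1/2 = -1/2
  [2] +1/4 = 1/4
S = -1/4
C² = P²·S² = 2/35 ; C = -0.239046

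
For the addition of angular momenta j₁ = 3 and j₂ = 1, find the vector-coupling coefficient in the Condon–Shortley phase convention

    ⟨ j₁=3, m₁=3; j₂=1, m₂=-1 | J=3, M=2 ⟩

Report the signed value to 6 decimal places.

+0.500000  (= +√(1/4))

triangle: 1!×5!×1!/8! = 120/40320
(j±m)!: 6!×0!×0!×2!×5!×1! = 172800
prefactor² = (2J+1)×Δ×N² = 3600
  k=0: +1/(0!×1!×0!×0!×5!×1!) = 1/120
Σ = 1/120  ⇒  CG² = 3600×1/120² = 1/4
CG = +√(1/4) = +0.500000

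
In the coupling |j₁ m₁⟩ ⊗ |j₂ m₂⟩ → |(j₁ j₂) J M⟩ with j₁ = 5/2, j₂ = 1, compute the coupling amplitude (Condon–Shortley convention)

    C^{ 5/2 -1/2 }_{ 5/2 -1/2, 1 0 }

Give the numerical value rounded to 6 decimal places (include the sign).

√[6·1!4!1!/7! · 2!3!1!1!2!3!] = √(144/35)
  +(−1)^0/∏(0,1,3,1,1,0)! = 1/6  (running 1/6)
  +(−1)^1/∏(1,0,2,0,2,1)! = -1/4  (running -1/12)
⟨..|..⟩ = √(144/35)·(-1/12) = -0.169031

−√(1/35) = -0.169031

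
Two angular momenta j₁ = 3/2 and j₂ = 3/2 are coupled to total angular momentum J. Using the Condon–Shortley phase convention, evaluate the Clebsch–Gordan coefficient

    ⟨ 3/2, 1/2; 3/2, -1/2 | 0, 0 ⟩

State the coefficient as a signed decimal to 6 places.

−√(1/4) = -0.500000

triangle: 3!·0!·0!/4! = 6/24
(j±m)!: 2!·1!·1!·2!·0!·0! = 4
prefactor² = (2J+1)·Δ·N² = 1
  k=1: −1/(1!·2!·0!·0!·0!·0!) = -1/2
Σ = -1/2  ⇒  CG² = 1·(-1/2)² = 1/4
CG = −√(1/4) = -0.500000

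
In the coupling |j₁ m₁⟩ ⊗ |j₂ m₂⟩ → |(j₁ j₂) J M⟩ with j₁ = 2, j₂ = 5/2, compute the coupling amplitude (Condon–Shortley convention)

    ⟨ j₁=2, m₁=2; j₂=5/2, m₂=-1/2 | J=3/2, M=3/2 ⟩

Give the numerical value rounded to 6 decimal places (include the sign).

+0.338062

j₁+j₂−J=3  J+j₁−j₂=1  J−j₁+j₂=2  j₁+j₂+J+1=7
(j₁±m₁, j₂±m₂, J±M) = (4,0,2,3,3,0)
P² = 576/35
sum k=0..0:
  [0] +1/12 = 1/12
S = 1/12
C² = P²·S² = 4/35 ; C = +0.338062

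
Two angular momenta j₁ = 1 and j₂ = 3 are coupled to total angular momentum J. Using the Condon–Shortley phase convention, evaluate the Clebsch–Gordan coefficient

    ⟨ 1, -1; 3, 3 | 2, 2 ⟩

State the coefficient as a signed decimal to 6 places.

√[5·2!0!4!/7! · 0!2!6!0!4!0!] = √(11520/7)
  +(−1)^2/∏(2,0,0,4,0,0)! = 1/48  (running 1/48)
⟨..|..⟩ = √(11520/7)·(1/48) = +0.845154

+√(5/7) = +0.845154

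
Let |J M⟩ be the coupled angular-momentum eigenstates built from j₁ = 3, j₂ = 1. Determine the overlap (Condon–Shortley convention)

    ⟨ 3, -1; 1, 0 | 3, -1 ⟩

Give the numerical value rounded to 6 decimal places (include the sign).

-0.288675  (= −√(1/12))

triangle: 1!×5!×1!/8! = 120/40320
(j±m)!: 2!×4!×1!×1!×2!×4! = 2304
prefactor² = (2J+1)×Δ×N² = 48
  k=0: +1/(0!×1!×4!×1!×1!×0!) = 1/24
  k=1: −1/(1!×0!×3!×0!×2!×1!) = -1/12
Σ = -1/24  ⇒  CG² = 48×(-1/24)² = 1/12
CG = −√(1/12) = -0.288675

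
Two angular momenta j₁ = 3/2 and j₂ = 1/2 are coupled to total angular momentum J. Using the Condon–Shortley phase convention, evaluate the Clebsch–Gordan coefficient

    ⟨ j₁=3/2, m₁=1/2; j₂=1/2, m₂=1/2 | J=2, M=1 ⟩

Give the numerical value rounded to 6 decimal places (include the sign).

+√(3/4) ≈ +0.866025

triangle: 0!·3!·1!/5! = 6/120
(j±m)!: 2!·1!·1!·0!·3!·1! = 12
prefactor² = (2J+1)·Δ·N² = 3
  k=0: +1/(0!·0!·1!·1!·2!·0!) = 1/2
Σ = 1/2  ⇒  CG² = 3·1/2² = 3/4
CG = +√(3/4) = +0.866025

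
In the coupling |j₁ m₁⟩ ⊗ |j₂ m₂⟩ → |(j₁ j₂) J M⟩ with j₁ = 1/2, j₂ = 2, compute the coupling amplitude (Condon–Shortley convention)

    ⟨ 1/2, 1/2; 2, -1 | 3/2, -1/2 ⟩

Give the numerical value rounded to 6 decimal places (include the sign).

+√(3/5) = +0.774597

√[4·1!0!3!/5! · 1!0!1!3!1!2!] = √(12/5)
  +(−1)^0/∏(0,1,0,1,0,2)! = 1/2  (running 1/2)
⟨..|..⟩ = √(12/5)·(1/2) = +0.774597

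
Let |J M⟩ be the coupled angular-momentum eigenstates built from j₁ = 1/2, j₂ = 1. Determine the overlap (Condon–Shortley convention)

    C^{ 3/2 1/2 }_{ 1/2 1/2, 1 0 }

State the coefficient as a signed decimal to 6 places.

triangle: 0!×1!×2!/4! = 2/24
(j±m)!: 1!×0!×1!×1!×2!×1! = 2
prefactor² = (2J+1)×Δ×N² = 2/3
  k=0: +1/(0!×0!×0!×1!×1!×1!) = 1
Σ = 1  ⇒  CG² = 2/3×1² = 2/3
CG = +√(2/3) = +0.816497

+0.816497  (= +√(2/3))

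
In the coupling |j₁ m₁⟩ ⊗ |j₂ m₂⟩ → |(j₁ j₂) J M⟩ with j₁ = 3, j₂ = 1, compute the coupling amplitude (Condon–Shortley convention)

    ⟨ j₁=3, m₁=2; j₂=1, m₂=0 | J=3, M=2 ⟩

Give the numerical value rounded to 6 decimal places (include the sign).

triangle: 1!*5!*1!/8! = 120/40320
(j±m)!: 5!*1!*1!*1!*5!*1! = 14400
prefactor² = (2J+1)*Δ*N² = 300
  k=0: +1/(0!*1!*1!*1!*4!*0!) = 1/24
  k=1: −1/(1!*0!*0!*0!*5!*1!) = -1/120
Σ = 1/30  ⇒  CG² = 300*1/30² = 1/3
CG = +√(1/3) = +0.577350

+√(1/3) = +0.577350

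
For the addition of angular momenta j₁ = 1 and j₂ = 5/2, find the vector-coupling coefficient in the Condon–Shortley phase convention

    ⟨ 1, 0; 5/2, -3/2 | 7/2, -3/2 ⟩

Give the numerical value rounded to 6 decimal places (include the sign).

√[8·0!2!5!/8! · 1!1!1!4!2!5!] = √(1920/7)
  +(−1)^0/∏(0,0,1,1,1,4)! = 1/24  (running 1/24)
⟨..|..⟩ = √(1920/7)·(1/24) = +0.690066

+√(10/21) ≈ +0.690066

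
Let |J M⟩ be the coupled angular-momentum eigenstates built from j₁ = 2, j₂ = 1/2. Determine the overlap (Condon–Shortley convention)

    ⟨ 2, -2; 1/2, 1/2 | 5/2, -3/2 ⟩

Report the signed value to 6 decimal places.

+√(1/5) ≈ +0.447214

j₁+j₂−J=0  J+j₁−j₂=4  J−j₁+j₂=1  j₁+j₂+J+1=6
(j₁±m₁, j₂±m₂, J±M) = (0,4,1,0,1,4)
P² = 576/5
sum k=0..0:
  [0] +1/24 = 1/24
S = 1/24
C² = P²·S² = 1/5 ; C = +0.447214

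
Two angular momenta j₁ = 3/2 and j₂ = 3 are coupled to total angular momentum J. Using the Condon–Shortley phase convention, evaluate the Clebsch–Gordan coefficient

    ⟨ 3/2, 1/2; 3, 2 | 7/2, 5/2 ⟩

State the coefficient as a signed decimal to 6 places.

-0.377964  (= −√(1/7))

√[8·1!2!5!/9! · 2!1!5!1!6!1!] = √(6400/7)
  +(−1)^0/∏(0,1,1,5,1,0)! = 1/120  (running 1/120)
  +(−1)^1/∏(1,0,0,4,2,1)! = -1/48  (running -1/80)
⟨..|..⟩ = √(6400/7)·(-1/80) = -0.377964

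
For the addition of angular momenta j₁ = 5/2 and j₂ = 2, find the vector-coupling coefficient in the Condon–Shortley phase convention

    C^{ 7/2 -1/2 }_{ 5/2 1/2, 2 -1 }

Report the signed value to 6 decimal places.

+√(14/45) ≈ +0.557773

√[8·1!4!3!/9! · 3!2!1!3!3!4!] = √(1152/35)
  +(−1)^0/∏(0,1,2,1,2,2)! = 1/8  (running 1/8)
  +(−1)^1/∏(1,0,1,0,3,3)! = -1/36  (running 7/72)
⟨..|..⟩ = √(1152/35)·(7/72) = +0.557773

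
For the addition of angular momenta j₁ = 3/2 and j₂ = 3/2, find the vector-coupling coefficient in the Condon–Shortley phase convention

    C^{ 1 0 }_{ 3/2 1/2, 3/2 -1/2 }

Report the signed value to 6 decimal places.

√[3·2!1!1!/5! · 2!1!1!2!1!1!] = √(1/5)
  +(−1)^0/∏(0,2,1,1,0,0)! = 1/2  (running 1/2)
  +(−1)^1/∏(1,1,0,0,1,1)! = -1  (running -1/2)
⟨..|..⟩ = √(1/5)·(-1/2) = -0.223607

−√(1/20) ≈ -0.223607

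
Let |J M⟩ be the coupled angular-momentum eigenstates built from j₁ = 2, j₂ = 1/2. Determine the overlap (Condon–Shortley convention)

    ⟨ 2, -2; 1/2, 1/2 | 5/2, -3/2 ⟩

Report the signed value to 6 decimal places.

triangle: 0!·4!·1!/6! = 24/720
(j±m)!: 0!·4!·1!·0!·1!·4! = 576
prefactor² = (2J+1)·Δ·N² = 576/5
  k=0: +1/(0!·0!·4!·1!·0!·0!) = 1/24
Σ = 1/24  ⇒  CG² = 576/5·1/24² = 1/5
CG = +√(1/5) = +0.447214

+0.447214  (= +√(1/5))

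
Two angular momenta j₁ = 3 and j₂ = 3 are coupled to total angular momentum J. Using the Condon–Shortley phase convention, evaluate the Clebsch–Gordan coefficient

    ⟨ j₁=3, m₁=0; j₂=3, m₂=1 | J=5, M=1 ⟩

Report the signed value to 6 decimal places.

triangle: 1!×5!×5!/12! = 14400/479001600
(j±m)!: 3!×3!×4!×2!×6!×4! = 29859840
prefactor² = (2J+1)×Δ×N² = 69120/7
  k=0: +1/(0!×1!×3!×4!×2!×1!) = 1/288
  k=1: −1/(1!×0!×2!×3!×3!×2!) = -1/144
Σ = -1/288  ⇒  CG² = 69120/7×(-1/288)² = 5/42
CG = −√(5/42) = -0.345033

-0.345033  (= −√(5/42))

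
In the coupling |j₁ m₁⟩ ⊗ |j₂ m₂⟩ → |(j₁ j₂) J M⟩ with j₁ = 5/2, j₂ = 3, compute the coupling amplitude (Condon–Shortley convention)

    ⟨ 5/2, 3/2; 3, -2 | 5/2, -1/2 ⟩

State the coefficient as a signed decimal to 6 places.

triangle: 3!×2!×3!/9! = 72/362880
(j±m)!: 4!×1!×1!×5!×2!×3! = 34560
prefactor² = (2J+1)×Δ×N² = 288/7
  k=0: +1/(0!×3!×1!×1!×1!×2!) = 1/12
  k=1: −1/(1!×2!×0!×0!×2!×3!) = -1/24
Σ = 1/24  ⇒  CG² = 288/7×1/24² = 1/14
CG = +√(1/14) = +0.267261

+0.267261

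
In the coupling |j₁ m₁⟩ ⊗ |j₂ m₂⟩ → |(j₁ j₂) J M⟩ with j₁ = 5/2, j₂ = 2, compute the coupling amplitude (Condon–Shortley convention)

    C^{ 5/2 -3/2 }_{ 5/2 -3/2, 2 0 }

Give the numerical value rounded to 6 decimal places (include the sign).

√[6·2!3!2!/8! · 1!4!2!2!1!4!] = √(288/35)
  +(−1)^1/∏(1,1,3,1,0,1)! = -1/6  (running -1/6)
  +(−1)^2/∏(2,0,2,0,1,2)! = 1/8  (running -1/24)
⟨..|..⟩ = √(288/35)·(-1/24) = -0.119523

−√(1/70) ≈ -0.119523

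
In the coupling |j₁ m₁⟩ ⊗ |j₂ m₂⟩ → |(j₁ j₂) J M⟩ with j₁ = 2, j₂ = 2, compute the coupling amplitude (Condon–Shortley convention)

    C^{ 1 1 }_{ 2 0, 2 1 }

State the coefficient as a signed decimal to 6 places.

triangle: 3!×1!×1!/6! = 6/720
(j±m)!: 2!×2!×3!×1!×2!×0! = 48
prefactor² = (2J+1)×Δ×N² = 6/5
  k=2: +1/(2!×1!×0!×1!×1!×0!) = 1/2
Σ = 1/2  ⇒  CG² = 6/5×1/2² = 3/10
CG = +√(3/10) = +0.547723

+√(3/10) = +0.547723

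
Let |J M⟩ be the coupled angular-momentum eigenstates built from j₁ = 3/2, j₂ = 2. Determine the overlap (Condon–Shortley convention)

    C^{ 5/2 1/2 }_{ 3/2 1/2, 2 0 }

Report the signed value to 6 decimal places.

√[6·1!2!3!/7! · 2!1!2!2!3!2!] = √(48/35)
  +(−1)^0/∏(0,1,1,2,1,1)! = 1/2  (running 1/2)
  +(−1)^1/∏(1,0,0,1,2,2)! = -1/4  (running 1/4)
⟨..|..⟩ = √(48/35)·(1/4) = +0.292770

+√(3/35) ≈ +0.292770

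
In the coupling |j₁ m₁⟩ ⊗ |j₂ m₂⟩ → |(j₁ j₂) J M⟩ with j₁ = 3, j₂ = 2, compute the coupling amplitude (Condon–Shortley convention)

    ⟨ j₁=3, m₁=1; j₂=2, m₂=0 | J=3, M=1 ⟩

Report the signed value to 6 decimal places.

-0.387298

j₁+j₂−J=2  J+j₁−j₂=4  J−j₁+j₂=2  j₁+j₂+J+1=9
(j₁±m₁, j₂±m₂, J±M) = (4,2,2,2,4,2)
P² = 256/15
sum k=0..2:
  [0] +1/16 = 1/16
  [1] −1/6 = -1/6
  [2] +1/96 = 1/96
S = -3/32
C² = P²·S² = 3/20 ; C = -0.387298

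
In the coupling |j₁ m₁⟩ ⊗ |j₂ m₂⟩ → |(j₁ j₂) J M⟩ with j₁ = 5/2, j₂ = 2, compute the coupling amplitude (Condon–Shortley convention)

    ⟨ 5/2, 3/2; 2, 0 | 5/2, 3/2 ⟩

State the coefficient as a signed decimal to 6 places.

−√(1/70) = -0.119523

√[6·2!3!2!/8! · 4!1!2!2!4!1!] = √(288/35)
  +(−1)^0/∏(0,2,1,2,2,0)! = 1/8  (running 1/8)
  +(−1)^1/∏(1,1,0,1,3,1)! = -1/6  (running -1/24)
⟨..|..⟩ = √(288/35)·(-1/24) = -0.119523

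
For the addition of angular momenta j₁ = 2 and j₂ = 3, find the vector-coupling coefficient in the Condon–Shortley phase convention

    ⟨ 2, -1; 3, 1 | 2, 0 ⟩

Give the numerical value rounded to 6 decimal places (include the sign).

+0.377964

triangle: 3!*1!*3!/8! = 36/40320
(j±m)!: 1!*3!*4!*2!*2!*2! = 1152
prefactor² = (2J+1)*Δ*N² = 36/7
  k=2: +1/(2!*1!*1!*2!*0!*1!) = 1/4
  k=3: −1/(3!*0!*0!*1!*1!*2!) = -1/12
Σ = 1/6  ⇒  CG² = 36/7*1/6² = 1/7
CG = +√(1/7) = +0.377964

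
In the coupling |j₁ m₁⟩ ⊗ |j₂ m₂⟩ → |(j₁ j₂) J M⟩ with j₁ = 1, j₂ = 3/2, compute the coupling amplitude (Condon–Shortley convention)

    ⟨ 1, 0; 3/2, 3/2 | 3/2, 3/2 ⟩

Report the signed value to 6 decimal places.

√[4·1!1!2!/5! · 1!1!3!0!3!0!] = √(12/5)
  +(−1)^1/∏(1,0,0,2,1,0)! = -1/2  (running -1/2)
⟨..|..⟩ = √(12/5)·(-1/2) = -0.774597

-0.774597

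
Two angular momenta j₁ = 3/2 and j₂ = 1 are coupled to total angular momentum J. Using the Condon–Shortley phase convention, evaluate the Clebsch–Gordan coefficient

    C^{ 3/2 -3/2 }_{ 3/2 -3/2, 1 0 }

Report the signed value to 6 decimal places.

-0.774597

√[4·1!2!1!/5! · 0!3!1!1!0!3!] = √(12/5)
  +(−1)^1/∏(1,0,2,0,0,1)! = -1/2  (running -1/2)
⟨..|..⟩ = √(12/5)·(-1/2) = -0.774597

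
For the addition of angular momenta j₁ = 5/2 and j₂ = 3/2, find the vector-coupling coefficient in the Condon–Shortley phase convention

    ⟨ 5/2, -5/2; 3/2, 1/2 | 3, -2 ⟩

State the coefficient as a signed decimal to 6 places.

j₁+j₂−J=1  J+j₁−j₂=4  J−j₁+j₂=2  j₁+j₂+J+1=8
(j₁±m₁, j₂±m₂, J±M) = (0,5,2,1,1,5)
P² = 240
sum k=1..1:
  [1] −1/24 = -1/24
S = -1/24
C² = P²·S² = 5/12 ; C = -0.645497

-0.645497  (= −√(5/12))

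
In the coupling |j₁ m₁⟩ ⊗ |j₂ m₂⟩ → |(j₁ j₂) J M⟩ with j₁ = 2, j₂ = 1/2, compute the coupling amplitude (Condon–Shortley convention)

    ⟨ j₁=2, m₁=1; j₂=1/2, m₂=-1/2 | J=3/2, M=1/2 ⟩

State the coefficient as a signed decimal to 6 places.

+0.774597  (= +√(3/5))

√[4·1!3!0!/5! · 3!1!0!1!2!1!] = √(12/5)
  +(−1)^0/∏(0,1,1,0,2,0)! = 1/2  (running 1/2)
⟨..|..⟩ = √(12/5)·(1/2) = +0.774597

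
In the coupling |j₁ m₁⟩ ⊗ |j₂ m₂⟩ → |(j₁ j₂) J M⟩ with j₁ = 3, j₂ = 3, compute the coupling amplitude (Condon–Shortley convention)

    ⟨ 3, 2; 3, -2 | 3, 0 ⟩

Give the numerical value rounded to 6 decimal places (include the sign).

j₁+j₂−J=3  J+j₁−j₂=3  J−j₁+j₂=3  j₁+j₂+J+1=10
(j₁±m₁, j₂±m₂, J±M) = (5,1,1,5,3,3)
P² = 216
sum k=0..1:
  [0] +1/24 = 1/24
  [1] −1/72 = -1/72
S = 1/36
C² = P²·S² = 1/6 ; C = +0.408248

+√(1/6) = +0.408248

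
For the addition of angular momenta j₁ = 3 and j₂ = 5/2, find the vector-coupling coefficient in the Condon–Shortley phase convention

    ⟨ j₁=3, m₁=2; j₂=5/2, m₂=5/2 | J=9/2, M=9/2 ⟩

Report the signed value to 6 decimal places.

triangle: 1!*5!*4!/11! = 2880/39916800
(j±m)!: 5!*1!*5!*0!*9!*0! = 5225472000
prefactor² = (2J+1)*Δ*N² = 41472000/11
  k=1: −1/(1!*0!*0!*4!*5!*0!) = -1/2880
Σ = -1/2880  ⇒  CG² = 41472000/11*(-1/2880)² = 5/11
CG = −√(5/11) = -0.674200

-0.674200  (= −√(5/11))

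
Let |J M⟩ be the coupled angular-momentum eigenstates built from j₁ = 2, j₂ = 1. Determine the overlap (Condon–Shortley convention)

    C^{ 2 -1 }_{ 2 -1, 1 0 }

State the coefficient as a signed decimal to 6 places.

−√(1/6) = -0.408248

j₁+j₂−J=1  J+j₁−j₂=3  J−j₁+j₂=1  j₁+j₂+J+1=6
(j₁±m₁, j₂±m₂, J±M) = (1,3,1,1,1,3)
P² = 3/2
sum k=0..1:
  [0] +1/6 = 1/6
  [1] −1/2 = -1/2
S = -1/3
C² = P²·S² = 1/6 ; C = -0.408248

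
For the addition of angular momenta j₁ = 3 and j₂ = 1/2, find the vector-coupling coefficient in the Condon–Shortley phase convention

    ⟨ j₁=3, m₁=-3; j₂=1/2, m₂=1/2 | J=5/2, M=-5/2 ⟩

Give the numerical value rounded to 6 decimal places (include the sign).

−√(6/7) = -0.925820

triangle: 1!*5!*0!/7! = 120/5040
(j±m)!: 0!*6!*1!*0!*0!*5! = 86400
prefactor² = (2J+1)*Δ*N² = 86400/7
  k=1: −1/(1!*0!*5!*0!*0!*0!) = -1/120
Σ = -1/120  ⇒  CG² = 86400/7*(-1/120)² = 6/7
CG = −√(6/7) = -0.925820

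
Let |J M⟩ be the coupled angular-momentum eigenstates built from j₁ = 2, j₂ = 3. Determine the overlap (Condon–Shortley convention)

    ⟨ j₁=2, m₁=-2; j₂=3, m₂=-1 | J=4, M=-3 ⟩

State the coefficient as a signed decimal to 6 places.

-0.707107  (= −√(1/2))

triangle: 1!×3!×5!/10! = 720/3628800
(j±m)!: 0!×4!×2!×4!×1!×7! = 5806080
prefactor² = (2J+1)×Δ×N² = 10368
  k=1: −1/(1!×0!×3!×1!×0!×4!) = -1/144
Σ = -1/144  ⇒  CG² = 10368×(-1/144)² = 1/2
CG = −√(1/2) = -0.707107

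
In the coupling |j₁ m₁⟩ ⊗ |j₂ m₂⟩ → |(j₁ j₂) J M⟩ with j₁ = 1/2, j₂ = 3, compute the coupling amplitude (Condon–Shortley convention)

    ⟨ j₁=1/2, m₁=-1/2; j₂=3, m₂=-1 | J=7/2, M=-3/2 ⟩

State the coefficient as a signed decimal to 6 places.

+√(5/7) ≈ +0.845154

√[8·0!1!6!/8! · 0!1!2!4!2!5!] = √(11520/7)
  +(−1)^0/∏(0,0,1,2,0,4)! = 1/48  (running 1/48)
⟨..|..⟩ = √(11520/7)·(1/48) = +0.845154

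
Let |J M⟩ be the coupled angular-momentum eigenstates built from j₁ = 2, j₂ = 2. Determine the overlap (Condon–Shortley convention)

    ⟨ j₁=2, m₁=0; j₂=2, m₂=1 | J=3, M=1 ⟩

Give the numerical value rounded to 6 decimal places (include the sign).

−√(1/5) ≈ -0.447214

triangle: 1!·3!·3!/8! = 36/40320
(j±m)!: 2!·2!·3!·1!·4!·2! = 1152
prefactor² = (2J+1)·Δ·N² = 36/5
  k=0: +1/(0!·1!·2!·3!·1!·0!) = 1/12
  k=1: −1/(1!·0!·1!·2!·2!·1!) = -1/4
Σ = -1/6  ⇒  CG² = 36/5·(-1/6)² = 1/5
CG = −√(1/5) = -0.447214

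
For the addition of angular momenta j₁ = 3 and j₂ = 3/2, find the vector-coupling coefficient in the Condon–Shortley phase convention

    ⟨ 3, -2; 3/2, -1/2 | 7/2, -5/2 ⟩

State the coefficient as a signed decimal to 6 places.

−√(1/7) = -0.377964

√[8·1!5!2!/9! · 1!5!1!2!1!6!] = √(6400/7)
  +(−1)^0/∏(0,1,5,1,0,1)! = 1/120  (running 1/120)
  +(−1)^1/∏(1,0,4,0,1,2)! = -1/48  (running -1/80)
⟨..|..⟩ = √(6400/7)·(-1/80) = -0.377964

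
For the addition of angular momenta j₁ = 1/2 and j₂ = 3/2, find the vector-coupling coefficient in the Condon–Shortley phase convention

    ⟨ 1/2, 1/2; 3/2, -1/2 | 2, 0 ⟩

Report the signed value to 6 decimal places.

+√(1/2) ≈ +0.707107

√[5·0!1!3!/5! · 1!0!1!2!2!2!] = √(2)
  +(−1)^0/∏(0,0,0,1,1,2)! = 1/2  (running 1/2)
⟨..|..⟩ = √(2)·(1/2) = +0.707107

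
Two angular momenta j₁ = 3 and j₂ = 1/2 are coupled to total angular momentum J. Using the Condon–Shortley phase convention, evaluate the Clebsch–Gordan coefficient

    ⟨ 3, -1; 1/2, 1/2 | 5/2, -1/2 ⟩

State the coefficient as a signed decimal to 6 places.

−√(4/7) ≈ -0.755929

√[6·1!5!0!/7! · 2!4!1!0!2!3!] = √(576/7)
  +(−1)^1/∏(1,0,3,0,2,0)! = -1/12  (running -1/12)
⟨..|..⟩ = √(576/7)·(-1/12) = -0.755929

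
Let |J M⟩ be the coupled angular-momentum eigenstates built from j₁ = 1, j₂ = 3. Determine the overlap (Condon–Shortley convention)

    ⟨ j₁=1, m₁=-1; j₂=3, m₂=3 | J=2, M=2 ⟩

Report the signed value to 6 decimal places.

j₁+j₂−J=2  J+j₁−j₂=0  J−j₁+j₂=4  j₁+j₂+J+1=7
(j₁±m₁, j₂±m₂, J±M) = (0,2,6,0,4,0)
P² = 11520/7
sum k=2..2:
  [2] +1/48 = 1/48
S = 1/48
C² = P²·S² = 5/7 ; C = +0.845154

+0.845154  (= +√(5/7))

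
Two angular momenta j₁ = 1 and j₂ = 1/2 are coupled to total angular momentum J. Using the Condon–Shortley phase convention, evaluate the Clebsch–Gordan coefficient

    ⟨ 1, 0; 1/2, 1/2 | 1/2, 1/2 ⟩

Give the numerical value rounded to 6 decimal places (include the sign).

j₁+j₂−J=1  J+j₁−j₂=1  J−j₁+j₂=0  j₁+j₂+J+1=3
(j₁±m₁, j₂±m₂, J±M) = (1,1,1,0,1,0)
P² = 1/3
sum k=1..1:
  [1] −1/1 = -1
S = -1
C² = P²·S² = 1/3 ; C = -0.577350

-0.577350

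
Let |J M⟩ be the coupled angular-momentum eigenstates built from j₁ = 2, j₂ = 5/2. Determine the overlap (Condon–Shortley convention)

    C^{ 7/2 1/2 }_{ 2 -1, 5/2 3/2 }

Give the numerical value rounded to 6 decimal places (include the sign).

−√(121/315) ≈ -0.619780

j₁+j₂−J=1  J+j₁−j₂=3  J−j₁+j₂=4  j₁+j₂+J+1=9
(j₁±m₁, j₂±m₂, J±M) = (1,3,4,1,4,3)
P² = 2304/35
sum k=0..1:
  [0] +1/144 = 1/144
  [1] −1/12 = -1/12
S = -11/144
C² = P²·S² = 121/315 ; C = -0.619780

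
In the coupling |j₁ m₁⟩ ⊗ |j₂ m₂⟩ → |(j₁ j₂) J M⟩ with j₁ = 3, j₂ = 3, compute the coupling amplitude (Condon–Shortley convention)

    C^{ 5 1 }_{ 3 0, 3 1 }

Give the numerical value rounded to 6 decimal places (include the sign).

−√(5/42) ≈ -0.345033

j₁+j₂−J=1  J+j₁−j₂=5  J−j₁+j₂=5  j₁+j₂+J+1=12
(j₁±m₁, j₂±m₂, J±M) = (3,3,4,2,6,4)
P² = 69120/7
sum k=0..1:
  [0] +1/288 = 1/288
  [1] −1/144 = -1/144
S = -1/288
C² = P²·S² = 5/42 ; C = -0.345033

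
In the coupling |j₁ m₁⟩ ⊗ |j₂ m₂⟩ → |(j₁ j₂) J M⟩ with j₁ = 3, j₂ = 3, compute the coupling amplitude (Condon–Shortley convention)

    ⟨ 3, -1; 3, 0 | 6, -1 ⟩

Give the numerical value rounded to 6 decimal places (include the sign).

triangle: 0!·6!·6!/13! = 518400/6227020800
(j±m)!: 2!·4!·3!·3!·5!·7! = 1045094400
prefactor² = (2J+1)·Δ·N² = 12441600/11
  k=0: +1/(0!·0!·4!·3!·2!·3!) = 1/1728
Σ = 1/1728  ⇒  CG² = 12441600/11·1/1728² = 25/66
CG = +√(25/66) = +0.615457

+0.615457  (= +√(25/66))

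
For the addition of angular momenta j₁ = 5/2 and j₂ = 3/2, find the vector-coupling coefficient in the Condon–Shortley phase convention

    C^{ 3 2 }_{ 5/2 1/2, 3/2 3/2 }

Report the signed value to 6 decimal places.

triangle: 1!×4!×2!/8! = 48/40320
(j±m)!: 3!×2!×3!×0!×5!×1! = 8640
prefactor² = (2J+1)×Δ×N² = 72
  k=1: −1/(1!×0!×1!×2!×3!×0!) = -1/12
Σ = -1/12  ⇒  CG² = 72×(-1/12)² = 1/2
CG = −√(1/2) = -0.707107

−√(1/2) ≈ -0.707107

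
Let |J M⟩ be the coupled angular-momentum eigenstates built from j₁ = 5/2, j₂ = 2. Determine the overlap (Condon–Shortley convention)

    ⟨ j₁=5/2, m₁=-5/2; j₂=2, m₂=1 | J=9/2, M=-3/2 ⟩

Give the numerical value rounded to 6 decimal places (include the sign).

+√(1/21) = +0.218218

triangle: 0!·5!·4!/10! = 2880/3628800
(j±m)!: 0!·5!·3!·1!·3!·6! = 3110400
prefactor² = (2J+1)·Δ·N² = 172800/7
  k=0: +1/(0!·0!·5!·3!·0!·1!) = 1/720
Σ = 1/720  ⇒  CG² = 172800/7·1/720² = 1/21
CG = +√(1/21) = +0.218218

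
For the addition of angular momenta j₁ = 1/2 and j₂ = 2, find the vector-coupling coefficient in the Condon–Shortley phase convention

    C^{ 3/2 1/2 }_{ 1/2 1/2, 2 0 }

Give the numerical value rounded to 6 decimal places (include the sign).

j₁+j₂−J=1  J+j₁−j₂=0  J−j₁+j₂=3  j₁+j₂+J+1=5
(j₁±m₁, j₂±m₂, J±M) = (1,0,2,2,2,1)
P² = 8/5
sum k=0..0:
  [0] +1/2 = 1/2
S = 1/2
C² = P²·S² = 2/5 ; C = +0.632456

+√(2/5) = +0.632456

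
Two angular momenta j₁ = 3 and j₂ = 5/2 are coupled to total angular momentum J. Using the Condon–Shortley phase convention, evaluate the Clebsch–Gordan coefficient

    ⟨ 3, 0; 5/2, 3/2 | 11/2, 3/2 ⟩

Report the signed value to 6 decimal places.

triangle: 0!*6!*5!/12! = 86400/479001600
(j±m)!: 3!*3!*4!*1!*7!*4! = 104509440
prefactor² = (2J+1)*Δ*N² = 2488320/11
  k=0: +1/(0!*0!*3!*4!*3!*1!) = 1/864
Σ = 1/864  ⇒  CG² = 2488320/11*1/864² = 10/33
CG = +√(10/33) = +0.550482

+0.550482  (= +√(10/33))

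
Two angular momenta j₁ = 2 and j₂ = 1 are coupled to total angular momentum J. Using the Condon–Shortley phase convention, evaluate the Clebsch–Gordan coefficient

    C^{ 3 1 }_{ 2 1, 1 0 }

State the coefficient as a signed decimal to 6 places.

triangle: 0!·4!·2!/7! = 48/5040
(j±m)!: 3!·1!·1!·1!·4!·2! = 288
prefactor² = (2J+1)·Δ·N² = 96/5
  k=0: +1/(0!·0!·1!·1!·3!·1!) = 1/6
Σ = 1/6  ⇒  CG² = 96/5·1/6² = 8/15
CG = +√(8/15) = +0.730297

+0.730297  (= +√(8/15))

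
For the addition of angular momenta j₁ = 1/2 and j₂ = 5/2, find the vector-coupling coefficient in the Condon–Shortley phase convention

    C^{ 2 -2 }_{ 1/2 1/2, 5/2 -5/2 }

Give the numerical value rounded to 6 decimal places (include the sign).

+√(5/6) = +0.912871

j₁+j₂−J=1  J+j₁−j₂=0  J−j₁+j₂=4  j₁+j₂+J+1=6
(j₁±m₁, j₂±m₂, J±M) = (1,0,0,5,0,4)
P² = 480
sum k=0..0:
  [0] +1/24 = 1/24
S = 1/24
C² = P²·S² = 5/6 ; C = +0.912871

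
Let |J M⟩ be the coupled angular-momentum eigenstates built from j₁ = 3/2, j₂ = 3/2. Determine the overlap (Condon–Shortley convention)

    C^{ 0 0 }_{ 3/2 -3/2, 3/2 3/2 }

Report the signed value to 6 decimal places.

−√(1/4) ≈ -0.500000

triangle: 3!×0!×0!/4! = 6/24
(j±m)!: 0!×3!×3!×0!×0!×0! = 36
prefactor² = (2J+1)×Δ×N² = 9
  k=3: −1/(3!×0!×0!×0!×0!×0!) = -1/6
Σ = -1/6  ⇒  CG² = 9×(-1/6)² = 1/4
CG = −√(1/4) = -0.500000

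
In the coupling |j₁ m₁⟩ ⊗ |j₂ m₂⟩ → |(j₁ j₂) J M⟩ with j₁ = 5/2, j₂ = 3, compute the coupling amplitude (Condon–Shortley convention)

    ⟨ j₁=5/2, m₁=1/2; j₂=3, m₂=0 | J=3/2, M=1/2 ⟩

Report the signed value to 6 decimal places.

j₁+j₂−J=4  J+j₁−j₂=1  J−j₁+j₂=2  j₁+j₂+J+1=8
(j₁±m₁, j₂±m₂, J±M) = (3,2,3,3,2,1)
P² = 144/35
sum k=1..2:
  [1] −1/12 = -1/12
  [2] +1/4 = 1/4
S = 1/6
C² = P²·S² = 4/35 ; C = +0.338062

+√(4/35) = +0.338062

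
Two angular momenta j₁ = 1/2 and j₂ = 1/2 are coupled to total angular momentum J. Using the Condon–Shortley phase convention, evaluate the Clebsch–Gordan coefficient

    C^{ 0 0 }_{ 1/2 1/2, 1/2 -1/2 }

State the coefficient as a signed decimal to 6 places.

√[1·1!0!0!/2! · 1!0!0!1!0!0!] = √(1/2)
  +(−1)^0/∏(0,1,0,0,0,0)! = 1  (running 1)
⟨..|..⟩ = √(1/2)·(1) = +0.707107

+0.707107  (= +√(1/2))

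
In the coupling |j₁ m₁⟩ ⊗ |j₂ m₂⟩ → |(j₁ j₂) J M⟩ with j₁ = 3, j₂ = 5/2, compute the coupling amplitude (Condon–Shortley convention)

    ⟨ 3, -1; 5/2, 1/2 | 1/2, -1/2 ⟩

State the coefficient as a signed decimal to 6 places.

−√(4/21) ≈ -0.436436

j₁+j₂−J=5  J+j₁−j₂=1  J−j₁+j₂=0  j₁+j₂+J+1=7
(j₁±m₁, j₂±m₂, J±M) = (2,4,3,2,0,1)
P² = 192/7
sum k=3..3:
  [3] −1/12 = -1/12
S = -1/12
C² = P²·S² = 4/21 ; C = -0.436436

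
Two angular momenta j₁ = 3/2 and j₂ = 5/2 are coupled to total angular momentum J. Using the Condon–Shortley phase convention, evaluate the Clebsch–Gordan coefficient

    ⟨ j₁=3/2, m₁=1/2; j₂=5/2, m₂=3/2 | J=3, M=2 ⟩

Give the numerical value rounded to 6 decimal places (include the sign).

-0.288675

triangle: 1!×2!×4!/8! = 48/40320
(j±m)!: 2!×1!×4!×1!×5!×1! = 5760
prefactor² = (2J+1)×Δ×N² = 48
  k=0: +1/(0!×1!×1!×4!×1!×0!) = 1/24
  k=1: −1/(1!×0!×0!×3!×2!×1!) = -1/12
Σ = -1/24  ⇒  CG² = 48×(-1/24)² = 1/12
CG = −√(1/12) = -0.288675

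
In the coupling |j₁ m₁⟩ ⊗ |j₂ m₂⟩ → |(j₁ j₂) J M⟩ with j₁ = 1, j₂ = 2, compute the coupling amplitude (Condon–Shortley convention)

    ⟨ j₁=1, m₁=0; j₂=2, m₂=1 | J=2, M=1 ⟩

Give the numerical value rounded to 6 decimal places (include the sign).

j₁+j₂−J=1  J+j₁−j₂=1  J−j₁+j₂=3  j₁+j₂+J+1=6
(j₁±m₁, j₂±m₂, J±M) = (1,1,3,1,3,1)
P² = 3/2
sum k=0..1:
  [0] +1/6 = 1/6
  [1] −1/2 = -1/2
S = -1/3
C² = P²·S² = 1/6 ; C = -0.408248

-0.408248  (= −√(1/6))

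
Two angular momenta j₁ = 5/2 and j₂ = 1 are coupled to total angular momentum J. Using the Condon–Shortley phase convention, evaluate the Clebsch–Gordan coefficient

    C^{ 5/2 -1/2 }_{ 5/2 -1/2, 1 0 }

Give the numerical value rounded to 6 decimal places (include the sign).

j₁+j₂−J=1  J+j₁−j₂=4  J−j₁+j₂=1  j₁+j₂+J+1=7
(j₁±m₁, j₂±m₂, J±M) = (2,3,1,1,2,3)
P² = 144/35
sum k=0..1:
  [0] +1/6 = 1/6
  [1] −1/4 = -1/4
S = -1/12
C² = P²·S² = 1/35 ; C = -0.169031

−√(1/35) = -0.169031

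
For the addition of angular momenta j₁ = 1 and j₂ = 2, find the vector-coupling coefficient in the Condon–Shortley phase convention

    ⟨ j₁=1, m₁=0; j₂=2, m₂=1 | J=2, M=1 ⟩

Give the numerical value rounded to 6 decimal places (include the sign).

-0.408248

triangle: 1!*1!*3!/6! = 6/720
(j±m)!: 1!*1!*3!*1!*3!*1! = 36
prefactor² = (2J+1)*Δ*N² = 3/2
  k=0: +1/(0!*1!*1!*3!*0!*0!) = 1/6
  k=1: −1/(1!*0!*0!*2!*1!*1!) = -1/2
Σ = -1/3  ⇒  CG² = 3/2*(-1/3)² = 1/6
CG = −√(1/6) = -0.408248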